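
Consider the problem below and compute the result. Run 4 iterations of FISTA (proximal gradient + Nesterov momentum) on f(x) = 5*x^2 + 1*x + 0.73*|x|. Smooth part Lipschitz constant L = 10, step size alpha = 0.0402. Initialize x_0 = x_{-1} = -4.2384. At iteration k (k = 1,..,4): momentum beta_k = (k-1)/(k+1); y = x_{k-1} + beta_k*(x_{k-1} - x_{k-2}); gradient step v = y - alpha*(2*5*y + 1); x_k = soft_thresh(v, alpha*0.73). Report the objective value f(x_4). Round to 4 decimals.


FISTA on f(x) = 5*x^2 + 1*x + 0.73*|x|
L = 10, alpha = 0.0402
Iteration 1: beta = 0.0, y = -4.2384 + 0.0*(-4.2384 + 4.2384) = -4.2384
  grad(y) = -41.384, v = y - alpha*grad = -2.5748
  prox(v) = soft_thresh(-2.5748, 0.0293) = -2.5454
Iteration 2: beta = 0.3333, y = -2.5454 + 0.3333*(-2.5454 + 4.2384) = -1.9811
  grad(y) = -18.8109, v = y - alpha*grad = -1.2249
  prox(v) = soft_thresh(-1.2249, 0.0293) = -1.1955
Iteration 3: beta = 0.5, y = -1.1955 + 0.5*(-1.1955 + 2.5454) = -0.5206
  grad(y) = -4.2061, v = y - alpha*grad = -0.3515
  prox(v) = soft_thresh(-0.3515, 0.0293) = -0.3222
Iteration 4: beta = 0.6, y = -0.3222 + 0.6*(-0.3222 + 1.1955) = 0.2018
  grad(y) = 3.0184, v = y - alpha*grad = 0.0805
  prox(v) = soft_thresh(0.0805, 0.0293) = 0.0512
f(x_4) = 5*0.0512^2 + 1*0.0512 + 0.73*|0.0512| = 0.1016


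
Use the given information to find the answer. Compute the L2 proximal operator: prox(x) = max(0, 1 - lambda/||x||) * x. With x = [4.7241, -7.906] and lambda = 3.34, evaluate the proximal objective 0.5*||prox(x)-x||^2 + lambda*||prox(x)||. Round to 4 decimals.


Step 1: Compute ||x||.
||x|| = 9.2099
Step 2: Compute scaling factor.
scale = max(0, 1 - 3.34/9.2099) = 0.6373
Step 3: prox(x) = [3.0109, -5.0389]
||prox(x)|| = 5.8699
Step 4: Proximal objective.
0.5*||prox-x||^2 = 5.5778
lambda*||prox|| = 19.6055
Total = 25.1832


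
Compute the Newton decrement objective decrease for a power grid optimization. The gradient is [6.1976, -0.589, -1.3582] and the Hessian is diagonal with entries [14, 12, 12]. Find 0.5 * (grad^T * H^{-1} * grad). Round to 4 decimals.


Step 1: H is diagonal, so H^(-1) * g = [0.4427, -0.0491, -0.1132].
Step 2: g^T H^(-1) g = sum_i g_i^2 / H_ii
  = (6.1976)^2/14 + (-0.589)^2/12 + (-1.3582)^2/12
  = 2.7436 + 0.0289 + 0.1537 = 2.9262
Step 3: Objective decrease = 0.5 * g^T H^(-1) g = 1.4631


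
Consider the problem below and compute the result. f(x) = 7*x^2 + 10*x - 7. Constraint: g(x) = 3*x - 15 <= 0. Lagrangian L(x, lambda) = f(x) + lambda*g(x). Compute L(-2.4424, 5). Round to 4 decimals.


Step 1: Evaluate f(x).
f(-2.4424) = 7*(-2.4424)^2 + 10*(-2.4424) - 7 = 10.3332
Step 2: Evaluate g(x).
g(-2.4424) = 3*-2.4424 - 15 = -22.3272
Step 3: Compute Lagrangian.
L = 10.3332 + 5*-22.3272 = -101.3028


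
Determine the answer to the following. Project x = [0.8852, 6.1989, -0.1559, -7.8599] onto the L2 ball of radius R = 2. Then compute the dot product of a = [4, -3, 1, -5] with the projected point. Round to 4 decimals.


Step 1: Compute ||x|| (intermediates to 6 decimals).
||x|| = sqrt(0.8852^2 + 6.1989^2 + (-0.1559)^2 + (-7.8599)^2) = 10.050486
Step 2: Project.
Since ||x|| > R, scale = R/||x|| = 2/10.050486 = 0.198995, proj(x) = scale * x
proj(x) = [0.17615, 1.23355, -0.031023, -1.564081]
Step 3: Dot product.
a^T * proj(x) = 4*0.17615 - 3*1.23355 + 1*(-0.031023) - 5*(-1.564081) = 4.7933


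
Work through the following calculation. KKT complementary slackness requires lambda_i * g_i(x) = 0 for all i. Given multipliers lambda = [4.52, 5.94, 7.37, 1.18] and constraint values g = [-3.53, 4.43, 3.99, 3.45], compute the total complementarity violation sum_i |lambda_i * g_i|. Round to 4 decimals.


KKT complementary slackness check:
lambda_1 * g_1 = 4.52 * -3.53 = -15.9556
lambda_2 * g_2 = 5.94 * 4.43 = 26.3142
lambda_3 * g_3 = 7.37 * 3.99 = 29.4063
lambda_4 * g_4 = 1.18 * 3.45 = 4.071
Total violation = 15.9556 + 26.3142 + 29.4063 + 4.071 = 75.7471


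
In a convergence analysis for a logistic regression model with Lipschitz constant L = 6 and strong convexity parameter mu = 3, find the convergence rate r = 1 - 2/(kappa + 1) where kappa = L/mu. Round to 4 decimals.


Step 1: Compute the condition number.
kappa = L/mu = 6/3 = 2.0
Step 2: Compute the convergence rate.
r = 1 - 2/(kappa + 1) = 1 - 2*mu/(L + mu) = (L - mu)/(L + mu) = 3/9 = 0.3333


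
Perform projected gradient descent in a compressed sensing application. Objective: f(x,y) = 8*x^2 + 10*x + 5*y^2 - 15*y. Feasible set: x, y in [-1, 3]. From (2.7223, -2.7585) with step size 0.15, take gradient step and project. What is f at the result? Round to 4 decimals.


Step 1: Compute gradient at (2.7223, -2.7585).
grad_x = 2*8*2.7223 + 10 = 53.5568
grad_y = 2*5*-2.7585 - 15 = -42.585
Step 2: Gradient step.
x_raw = 2.7223 - 0.15*53.5568 = -5.3112
y_raw = -2.7585 - 0.15*-42.585 = 3.6293
Step 3: Project onto [-1, 3].
x_proj = clip(-5.3112) = -1.0
y_proj = clip(3.6293) = 3.0
Step 4: Evaluate f.
f(-1.0, 3.0) = -2.0


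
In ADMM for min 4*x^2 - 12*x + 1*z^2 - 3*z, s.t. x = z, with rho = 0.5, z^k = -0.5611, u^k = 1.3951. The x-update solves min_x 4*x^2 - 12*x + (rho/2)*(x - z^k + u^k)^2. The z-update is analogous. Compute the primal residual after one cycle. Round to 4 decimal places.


ADMM iteration with rho = 0.5, z^k = -0.5611, u^k = 1.3951
Step 1: x-update.
Minimize 4*x^2 - 12*x + (0.5/2)*(x + 0.5611 + 1.3951)^2
FOC: (2*4 + 0.5)*x = 12 + 0.5*(-0.5611 - 1.3951)
x^{k+1} = 1.2967
Step 2: z-update.
Minimize 1*z^2 - 3*z + (0.5/2)*(1.2967 - z + 1.3951)^2
FOC: (2*1 + 0.5)*z = 3 + 0.5*(1.2967 + 1.3951)
z^{k+1} = 1.7384
Step 3: u-update.
u^{k+1} = 1.3951 + 1.2967 - 1.7384 = 0.9534
Step 4: Primal residual = |1.2967 - 1.7384| = 0.4417


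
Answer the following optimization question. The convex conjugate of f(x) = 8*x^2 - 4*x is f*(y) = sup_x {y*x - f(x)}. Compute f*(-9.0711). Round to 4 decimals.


f*(y) = sup_x {y*x - a*x^2 - b*x} = sup_x {(y-b)*x - a*x^2}
FOC: (y - b) - 2a*x = 0 => x* = (y - b)/(2a)
x* = (-9.0711 + 4)/(2*8) = -0.3169
f*(-9.0711) = (y-b)^2/(4a) = (-9.0711 + 4)^2/(4*8)
= 25.7161/32 = 0.8036


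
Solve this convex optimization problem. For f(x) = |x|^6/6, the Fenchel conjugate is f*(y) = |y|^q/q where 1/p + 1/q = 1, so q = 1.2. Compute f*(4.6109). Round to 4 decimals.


The conjugate exponent q satisfies 1/p + 1/q = 1.
p = 6, so q = 6/(6 - 1) = 1.2
|y|^q = 4.6109^1.2 = 6.2595
f*(4.6109) = 6.2595 / 1.2 = 5.2163


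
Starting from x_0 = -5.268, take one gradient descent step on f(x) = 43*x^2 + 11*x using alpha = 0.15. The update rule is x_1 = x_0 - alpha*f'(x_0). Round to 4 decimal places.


We compute the gradient at x_0 and apply the update.
f'(x) = 86*x + 11
f'(-5.268) = 86*-5.268 + 11 = -442.048
x_1 = -5.268 - 0.15*-442.048 = 61.0392


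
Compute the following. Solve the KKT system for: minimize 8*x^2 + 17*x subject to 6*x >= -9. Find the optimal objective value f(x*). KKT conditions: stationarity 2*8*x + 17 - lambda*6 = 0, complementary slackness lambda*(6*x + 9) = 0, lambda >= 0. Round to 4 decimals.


Step 1: Try lambda = 0 (constraint inactive).
Stationarity: 2*8*x + 17 = 0
x* = -17/(2*8) = -1.0625
Check constraint: 6*-1.0625 = -6.375 >= -9 -- satisfied.
Step 2: Compute optimal value.
f(x*) = 8*(-1.0625)^2 + 17*(-1.0625) = -9.0313


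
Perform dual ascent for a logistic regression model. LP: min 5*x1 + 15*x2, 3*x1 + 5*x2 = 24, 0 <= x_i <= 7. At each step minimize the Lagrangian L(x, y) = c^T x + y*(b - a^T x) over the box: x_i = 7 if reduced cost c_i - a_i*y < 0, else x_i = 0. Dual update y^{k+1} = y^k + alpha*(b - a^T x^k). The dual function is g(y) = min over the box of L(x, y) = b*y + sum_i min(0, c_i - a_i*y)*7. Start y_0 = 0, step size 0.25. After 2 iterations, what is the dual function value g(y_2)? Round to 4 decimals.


Dual ascent for LP: min 5*x1 + 15*x2, 3*x1 + 5*x2 = 24, 0 <= x_i <= 7
Step 1: y^k = 0.0, reduced costs: (5.0, 15.0)
  x^k = (0.0, 0.0), subgradient = b - a^T x = 24.0
  y^{k+1} = 0.0 + 0.25*24.0 = 6.0
Step 2: y^k = 6.0, reduced costs: (-13.0, -15.0)
  x^k = (7.0, 7.0), subgradient = b - a^T x = -32.0
  y^{k+1} = 6.0 + 0.25*-32.0 = -2.0
Dual objective at y_2 = -2.0: reduced costs (11.0, 25.0), box minimizer x = (0.0, 0.0)
g(y_2) = b*y + (c1 - a1*y)*x1 + (c2 - a2*y)*x2 = 24*(-2.0) + 11.0*0.0 + 25.0*0.0 = -48.0 + 0.0 + 0.0 = -48.0


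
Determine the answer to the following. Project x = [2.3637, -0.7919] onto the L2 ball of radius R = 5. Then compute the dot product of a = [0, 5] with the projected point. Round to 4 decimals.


Step 1: Compute ||x|| (intermediates to 6 decimals).
||x|| = sqrt(2.3637^2 + (-0.7919)^2) = 2.492826
Step 2: Project.
Since ||x|| <= R, proj = x (no scaling needed).
proj(x) = [2.3637, -0.7919]
Step 3: Dot product.
a^T * proj(x) = 0*2.3637 + 5*(-0.7919) = -3.9595


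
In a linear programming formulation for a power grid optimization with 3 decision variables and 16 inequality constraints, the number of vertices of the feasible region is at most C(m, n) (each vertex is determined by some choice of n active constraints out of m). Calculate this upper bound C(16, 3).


Each vertex corresponds to some choice of n active constraints out of m, so the number of vertices is at most C(m, n) = m! / (n!(m-n)!).
m = 16, n = 3
Numerator: 16 * 15 * 14
Denominator: 3! = 6
C(16, 3) = 560


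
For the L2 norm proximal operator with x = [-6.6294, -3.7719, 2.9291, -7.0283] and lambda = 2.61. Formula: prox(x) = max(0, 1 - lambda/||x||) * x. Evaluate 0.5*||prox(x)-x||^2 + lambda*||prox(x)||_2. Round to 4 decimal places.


Step 1: Compute ||x||.
||x|| = 10.7774
Step 2: Compute scaling factor.
scale = max(0, 1 - 2.61/10.7774) = 0.7578
Step 3: prox(x) = [-5.0239, -2.8584, 2.2198, -5.3262]
||prox(x)|| = 8.1674
Step 4: Proximal objective.
0.5*||prox-x||^2 = 3.4061
lambda*||prox|| = 21.3169
Total = 24.723


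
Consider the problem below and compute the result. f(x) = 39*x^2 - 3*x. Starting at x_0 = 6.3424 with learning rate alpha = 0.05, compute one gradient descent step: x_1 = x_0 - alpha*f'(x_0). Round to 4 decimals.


We compute the gradient at x_0 and apply the update.
f'(x) = 78*x - 3
f'(6.3424) = 78*6.3424 - 3 = 491.7072
x_1 = 6.3424 - 0.05*491.7072 = -18.243


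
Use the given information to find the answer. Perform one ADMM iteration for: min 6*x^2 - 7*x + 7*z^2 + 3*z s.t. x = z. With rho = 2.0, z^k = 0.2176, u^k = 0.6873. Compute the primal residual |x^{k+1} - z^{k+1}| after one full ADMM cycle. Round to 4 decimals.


ADMM iteration with rho = 2.0, z^k = 0.2176, u^k = 0.6873
Step 1: x-update.
Minimize 6*x^2 - 7*x + (2.0/2)*(x - 0.2176 + 0.6873)^2
FOC: (2*6 + 2.0)*x = 7 + 2.0*(0.2176 - 0.6873)
x^{k+1} = 0.4329
Step 2: z-update.
Minimize 7*z^2 + 3*z + (2.0/2)*(0.4329 - z + 0.6873)^2
FOC: (2*7 + 2.0)*z = -3 + 2.0*(0.4329 + 0.6873)
z^{k+1} = -0.0475
Step 3: u-update.
u^{k+1} = 0.6873 + 0.4329 + 0.0475 = 1.1677
Step 4: Primal residual = |0.4329 + 0.0475| = 0.4804


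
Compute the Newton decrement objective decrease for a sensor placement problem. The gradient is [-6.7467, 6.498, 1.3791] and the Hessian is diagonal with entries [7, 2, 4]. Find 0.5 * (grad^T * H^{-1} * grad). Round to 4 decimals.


Step 1: H is diagonal, so H^(-1) * g = [-0.9638, 3.249, 0.3448].
Step 2: g^T H^(-1) g = sum_i g_i^2 / H_ii
  = (-6.7467)^2/7 + (6.498)^2/2 + (1.3791)^2/4
  = 6.5026 + 21.112 + 0.4755 = 28.09
Step 3: Objective decrease = 0.5 * g^T H^(-1) g = 14.045


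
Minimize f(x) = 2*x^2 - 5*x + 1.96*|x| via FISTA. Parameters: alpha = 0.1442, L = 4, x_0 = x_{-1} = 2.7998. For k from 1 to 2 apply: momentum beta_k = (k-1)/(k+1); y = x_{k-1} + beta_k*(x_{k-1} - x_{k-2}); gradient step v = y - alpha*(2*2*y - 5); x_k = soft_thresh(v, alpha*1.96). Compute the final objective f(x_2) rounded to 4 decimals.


FISTA on f(x) = 2*x^2 - 5*x + 1.96*|x|
L = 4, alpha = 0.1442
Iteration 1: beta = 0.0, y = 2.7998 + 0.0*(2.7998 - 2.7998) = 2.7998
  grad(y) = 6.1992, v = y - alpha*grad = 1.9059
  prox(v) = soft_thresh(1.9059, 0.2826) = 1.6232
Iteration 2: beta = 0.3333, y = 1.6232 + 0.3333*(1.6232 - 2.7998) = 1.2311
  grad(y) = -0.0758, v = y - alpha*grad = 1.242
  prox(v) = soft_thresh(1.242, 0.2826) = 0.9594
f(x_2) = 2*0.9594^2 - 5*0.9594 + 1.96*|0.9594| = -1.0757


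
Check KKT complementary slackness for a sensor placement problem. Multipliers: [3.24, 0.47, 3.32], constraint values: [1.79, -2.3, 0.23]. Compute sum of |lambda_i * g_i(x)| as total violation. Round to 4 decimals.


KKT complementary slackness check:
lambda_1 * g_1 = 3.24 * 1.79 = 5.7996
lambda_2 * g_2 = 0.47 * -2.3 = -1.081
lambda_3 * g_3 = 3.32 * 0.23 = 0.7636
Total violation = 5.7996 + 1.081 + 0.7636 = 7.6442


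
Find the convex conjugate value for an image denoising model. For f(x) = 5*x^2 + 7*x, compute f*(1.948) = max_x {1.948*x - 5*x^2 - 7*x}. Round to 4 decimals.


f*(y) = sup_x {y*x - a*x^2 - b*x} = sup_x {(y-b)*x - a*x^2}
FOC: (y - b) - 2a*x = 0 => x* = (y - b)/(2a)
x* = (1.948 - 7)/(2*5) = -0.5052
f*(1.948) = (y-b)^2/(4a) = (1.948 - 7)^2/(4*5)
= 25.5227/20 = 1.2761


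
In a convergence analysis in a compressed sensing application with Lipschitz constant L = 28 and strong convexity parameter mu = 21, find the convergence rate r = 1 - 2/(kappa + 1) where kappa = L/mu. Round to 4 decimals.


Step 1: Compute the condition number.
kappa = L/mu = 28/21 = 1.3333
Step 2: Compute the convergence rate.
r = 1 - 2/(kappa + 1) = 1 - 2*mu/(L + mu) = (L - mu)/(L + mu) = 7/49 = 0.1429


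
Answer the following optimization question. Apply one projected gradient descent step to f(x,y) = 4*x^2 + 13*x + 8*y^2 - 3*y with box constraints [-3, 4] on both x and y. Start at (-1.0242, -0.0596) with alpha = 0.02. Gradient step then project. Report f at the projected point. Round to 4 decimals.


Step 1: Compute gradient at (-1.0242, -0.0596).
grad_x = 2*4*-1.0242 + 13 = 4.8064
grad_y = 2*8*-0.0596 - 3 = -3.9536
Step 2: Gradient step.
x_raw = -1.0242 - 0.02*4.8064 = -1.1203
y_raw = -0.0596 - 0.02*-3.9536 = 0.0195
Step 3: Project onto [-3, 4].
x_proj = clip(-1.1203) = -1.1203
y_proj = clip(0.0195) = 0.0195
Step 4: Evaluate f.
f(-1.1203, 0.0195) = -9.5991


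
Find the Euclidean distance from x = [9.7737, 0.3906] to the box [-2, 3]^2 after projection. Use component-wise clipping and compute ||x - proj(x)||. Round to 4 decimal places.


Project each component onto [-2, 3].
clip(9.7737) = 3.0, clip(0.3906) = 0.3906
Projection = [3.0, 0.3906]
Squared diffs: [45.883, 0.0]
Distance = sqrt(45.883) = 6.7737


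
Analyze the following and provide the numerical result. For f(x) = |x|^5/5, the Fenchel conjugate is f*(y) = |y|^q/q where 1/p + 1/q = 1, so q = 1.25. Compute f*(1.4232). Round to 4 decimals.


The conjugate exponent q satisfies 1/p + 1/q = 1.
p = 5, so q = 5/(5 - 1) = 1.25
|y|^q = 1.4232^1.25 = 1.5545
f*(1.4232) = 1.5545 / 1.25 = 1.2436


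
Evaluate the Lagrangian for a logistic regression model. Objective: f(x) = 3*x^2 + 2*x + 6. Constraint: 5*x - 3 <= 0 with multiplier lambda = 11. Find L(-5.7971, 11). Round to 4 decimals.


Step 1: Evaluate f(x).
f(-5.7971) = 3*(-5.7971)^2 + 2*(-5.7971) + 6 = 95.2249
Step 2: Evaluate g(x).
g(-5.7971) = 5*-5.7971 - 3 = -31.9855
Step 3: Compute Lagrangian.
L = 95.2249 + 11*-31.9855 = -256.6156


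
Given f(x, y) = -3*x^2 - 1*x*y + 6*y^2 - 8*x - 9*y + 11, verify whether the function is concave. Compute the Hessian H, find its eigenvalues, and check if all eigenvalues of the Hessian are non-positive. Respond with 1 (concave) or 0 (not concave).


The Hessian of f(x,y) = -3*x^2 - 1*x*y + 6*y^2 - 8*x - 9*y + 11 is:
H = [[-6, -1], [-1, 12]]
Trace = -6 + 12 = 6
Determinant = -6*12 - (-1)^2 = -73
Discriminant = (6)^2 - 4*-73 = 328.0
Eigenvalues: lambda_1 = -6.0554, lambda_2 = 12.0554
The function is not concave.

0


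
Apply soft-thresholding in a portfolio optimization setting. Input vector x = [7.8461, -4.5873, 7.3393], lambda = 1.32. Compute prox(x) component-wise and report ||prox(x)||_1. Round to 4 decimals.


Soft-thresholding with lambda = 1.32:
prox(7.8461) = sign(7.8461)*max(|7.8461| - 1.32, 0) = 6.5261
prox(-4.5873) = sign(-4.5873)*max(|-4.5873| - 1.32, 0) = -3.2673
prox(7.3393) = sign(7.3393)*max(|7.3393| - 1.32, 0) = 6.0193
prox(x) = [6.5261, -3.2673, 6.0193]
||prox(x)||_1 = 6.5261 + 3.2673 + 6.0193 = 15.8127


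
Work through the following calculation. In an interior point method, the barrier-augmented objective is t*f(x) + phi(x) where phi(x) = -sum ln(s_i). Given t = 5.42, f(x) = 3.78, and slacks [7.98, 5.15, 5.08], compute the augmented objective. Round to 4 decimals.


Step 1: Compute log-barrier.
ln values: [2.0769, 1.639, 1.6253]
phi = -(2.0769 + 1.639 + 1.6253) = -5.3412
Step 2: Compute augmented objective.
t*f(x) = 5.42*3.78 = 20.4876
Total = 20.4876 - 5.3412 = 15.1464


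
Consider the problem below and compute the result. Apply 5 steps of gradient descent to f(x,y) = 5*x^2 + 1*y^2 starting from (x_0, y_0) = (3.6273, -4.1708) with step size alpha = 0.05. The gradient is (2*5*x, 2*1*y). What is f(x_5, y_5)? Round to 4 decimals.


Gradient descent on f(x,y) = 5*x^2 + 1*y^2.
Starting point: (3.6273, -4.1708), alpha = 0.05
Step 1: grad_x = 2*5*3.6273 = 36.273, grad_y = 2*1*-4.1708 = -8.3416
  x_1 = 3.6273 - 0.05*36.273 = 1.8137
  y_1 = -4.1708 - 0.05*-8.3416 = -3.7537
Step 2: grad_x = 2*5*1.8137 = 18.1365, grad_y = 2*1*-3.7537 = -7.5074
  x_2 = 1.8137 - 0.05*18.1365 = 0.9068
  y_2 = -3.7537 - 0.05*-7.5074 = -3.3783
Step 3: grad_x = 2*5*0.9068 = 9.0683, grad_y = 2*1*-3.3783 = -6.7567
  x_3 = 0.9068 - 0.05*9.0683 = 0.4534
  y_3 = -3.3783 - 0.05*-6.7567 = -3.0405
Step 4: grad_x = 2*5*0.4534 = 4.5341, grad_y = 2*1*-3.0405 = -6.081
  x_4 = 0.4534 - 0.05*4.5341 = 0.2267
  y_4 = -3.0405 - 0.05*-6.081 = -2.7365
Step 5: grad_x = 2*5*0.2267 = 2.2671, grad_y = 2*1*-2.7365 = -5.4729
  x_5 = 0.2267 - 0.05*2.2671 = 0.1134
  y_5 = -2.7365 - 0.05*-5.4729 = -2.4628
f(0.1134, -2.4628) = 5*0.1134^2 + 1*(-2.4628)^2 = 6.1297


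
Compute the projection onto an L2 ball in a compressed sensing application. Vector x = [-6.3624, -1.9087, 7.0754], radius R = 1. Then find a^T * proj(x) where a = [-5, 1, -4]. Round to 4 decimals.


Step 1: Compute ||x|| (intermediates to 6 decimals).
||x|| = sqrt((-6.3624)^2 + (-1.9087)^2 + 7.0754^2) = 9.704873
Step 2: Project.
Since ||x|| > R, scale = R/||x|| = 1/9.704873 = 0.103041, proj(x) = scale * x
proj(x) = [-0.655588, -0.196674, 0.729056]
Step 3: Dot product.
a^T * proj(x) = -5*(-0.655588) + 1*(-0.196674) - 4*0.729056 = 0.165


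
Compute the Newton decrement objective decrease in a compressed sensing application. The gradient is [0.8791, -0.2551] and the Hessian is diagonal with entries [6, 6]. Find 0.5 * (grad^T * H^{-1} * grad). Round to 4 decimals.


Step 1: H is diagonal, so H^(-1) * g = [0.1465, -0.0425].
Step 2: g^T H^(-1) g = sum_i g_i^2 / H_ii
  = (0.8791)^2/6 + (-0.2551)^2/6
  = 0.1288 + 0.0108 = 0.1396
Step 3: Objective decrease = 0.5 * g^T H^(-1) g = 0.0698


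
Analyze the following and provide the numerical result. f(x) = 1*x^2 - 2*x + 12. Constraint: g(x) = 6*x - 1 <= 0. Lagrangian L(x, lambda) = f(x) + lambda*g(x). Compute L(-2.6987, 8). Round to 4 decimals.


Step 1: Evaluate f(x).
f(-2.6987) = 1*(-2.6987)^2 - 2*(-2.6987) + 12 = 24.6804
Step 2: Evaluate g(x).
g(-2.6987) = 6*-2.6987 - 1 = -17.1922
Step 3: Compute Lagrangian.
L = 24.6804 + 8*-17.1922 = -112.8572


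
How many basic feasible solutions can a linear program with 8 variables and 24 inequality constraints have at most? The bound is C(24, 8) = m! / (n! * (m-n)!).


Each vertex corresponds to some choice of n active constraints out of m, so the number of vertices is at most C(m, n) = m! / (n!(m-n)!).
m = 24, n = 8
Numerator: 24 * 23 * 22 * 21 * 20 * 19 * 18 * 17
Denominator: 8! = 40320
C(24, 8) = 735471


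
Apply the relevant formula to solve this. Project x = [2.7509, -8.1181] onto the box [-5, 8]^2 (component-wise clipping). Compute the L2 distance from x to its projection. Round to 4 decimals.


Project each component onto [-5, 8].
clip(2.7509) = 2.7509, clip(-8.1181) = -5.0
Projection = [2.7509, -5.0]
Squared diffs: [0.0, 9.7225]
Distance = sqrt(9.7225) = 3.1181


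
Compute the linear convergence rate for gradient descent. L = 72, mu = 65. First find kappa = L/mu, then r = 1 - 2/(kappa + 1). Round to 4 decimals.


Step 1: Compute the condition number.
kappa = L/mu = 72/65 = 1.1077
Step 2: Compute the convergence rate.
r = 1 - 2/(kappa + 1) = 1 - 2*mu/(L + mu) = (L - mu)/(L + mu) = 7/137 = 0.0511


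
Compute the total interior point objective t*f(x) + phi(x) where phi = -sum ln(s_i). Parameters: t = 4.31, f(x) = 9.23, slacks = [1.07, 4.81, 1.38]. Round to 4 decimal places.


Step 1: Compute log-barrier.
ln values: [0.0677, 1.5707, 0.3221]
phi = -(0.0677 + 1.5707 + 0.3221) = -1.9604
Step 2: Compute augmented objective.
t*f(x) = 4.31*9.23 = 39.7813
Total = 39.7813 - 1.9604 = 37.8209


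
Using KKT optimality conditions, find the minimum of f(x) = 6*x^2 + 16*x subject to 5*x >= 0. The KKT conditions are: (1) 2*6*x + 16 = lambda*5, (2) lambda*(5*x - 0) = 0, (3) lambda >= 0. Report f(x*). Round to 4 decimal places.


Step 1: Try lambda = 0 (constraint inactive).
x_unc = -16/(2*6) = -1.3333
Check: 5*-1.3333 = -6.6665 < 0 -- violated!
Step 2: Constraint must be active: 5*x = 0
x* = 0/5 = 0.0
lambda = (2*6*0.0 + 16)/5 = 3.2
Step 3: Compute optimal value.
f(x*) = 6*0.0^2 + 16*0.0 = 0.0


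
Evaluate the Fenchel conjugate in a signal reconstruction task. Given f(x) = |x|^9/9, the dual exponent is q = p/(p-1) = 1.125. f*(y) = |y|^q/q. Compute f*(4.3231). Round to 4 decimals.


The conjugate exponent q satisfies 1/p + 1/q = 1.
p = 9, so q = 9/(9 - 1) = 1.125
|y|^q = 4.3231^1.125 = 5.1912
f*(4.3231) = 5.1912 / 1.125 = 4.6144


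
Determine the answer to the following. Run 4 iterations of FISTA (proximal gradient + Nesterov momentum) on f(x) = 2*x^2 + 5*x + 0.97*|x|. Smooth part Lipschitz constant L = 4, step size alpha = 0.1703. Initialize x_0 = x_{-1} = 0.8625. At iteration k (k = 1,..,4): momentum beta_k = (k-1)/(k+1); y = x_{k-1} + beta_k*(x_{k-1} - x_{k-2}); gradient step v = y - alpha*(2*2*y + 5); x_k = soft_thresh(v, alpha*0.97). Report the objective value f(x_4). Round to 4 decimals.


FISTA on f(x) = 2*x^2 + 5*x + 0.97*|x|
L = 4, alpha = 0.1703
Iteration 1: beta = 0.0, y = 0.8625 + 0.0*(0.8625 - 0.8625) = 0.8625
  grad(y) = 8.45, v = y - alpha*grad = -0.5765
  prox(v) = soft_thresh(-0.5765, 0.1652) = -0.4113
Iteration 2: beta = 0.3333, y = -0.4113 + 0.3333*(-0.4113 - 0.8625) = -0.836
  grad(y) = 1.6562, v = y - alpha*grad = -1.118
  prox(v) = soft_thresh(-1.118, 0.1652) = -0.9528
Iteration 3: beta = 0.5, y = -0.9528 + 0.5*(-0.9528 + 0.4113) = -1.2235
  grad(y) = 0.1058, v = y - alpha*grad = -1.2416
  prox(v) = soft_thresh(-1.2416, 0.1652) = -1.0764
Iteration 4: beta = 0.6, y = -1.0764 + 0.6*(-1.0764 + 0.9528) = -1.1505
  grad(y) = 0.3979, v = y - alpha*grad = -1.2183
  prox(v) = soft_thresh(-1.2183, 0.1652) = -1.0531
f(x_4) = 2*(-1.0531)^2 + 5*(-1.0531) + 0.97*|-1.0531| = -2.026


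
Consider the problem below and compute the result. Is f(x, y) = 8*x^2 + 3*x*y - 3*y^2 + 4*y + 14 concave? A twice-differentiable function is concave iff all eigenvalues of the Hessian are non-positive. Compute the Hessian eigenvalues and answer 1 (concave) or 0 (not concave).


The Hessian of f(x,y) = 8*x^2 + 3*x*y - 3*y^2 + 4*y + 14 is:
H = [[16, 3], [3, -6]]
Trace = 16 - 6 = 10
Determinant = 16*-6 - (3)^2 = -105
Discriminant = (10)^2 - 4*-105 = 520.0
Eigenvalues: lambda_1 = -6.4018, lambda_2 = 16.4018
The function is not concave.

0


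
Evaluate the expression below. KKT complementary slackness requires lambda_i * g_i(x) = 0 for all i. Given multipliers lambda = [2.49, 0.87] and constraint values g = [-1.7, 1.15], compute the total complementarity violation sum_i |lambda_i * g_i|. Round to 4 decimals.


KKT complementary slackness check:
lambda_1 * g_1 = 2.49 * -1.7 = -4.233
lambda_2 * g_2 = 0.87 * 1.15 = 1.0005
Total violation = 4.233 + 1.0005 = 5.2335


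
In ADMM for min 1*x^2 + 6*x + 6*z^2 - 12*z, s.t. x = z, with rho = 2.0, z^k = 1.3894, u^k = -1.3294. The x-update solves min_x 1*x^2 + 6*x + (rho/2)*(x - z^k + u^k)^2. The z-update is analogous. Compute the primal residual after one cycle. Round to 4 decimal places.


ADMM iteration with rho = 2.0, z^k = 1.3894, u^k = -1.3294
Step 1: x-update.
Minimize 1*x^2 + 6*x + (2.0/2)*(x - 1.3894 - 1.3294)^2
FOC: (2*1 + 2.0)*x = -6 + 2.0*(1.3894 + 1.3294)
x^{k+1} = -0.1406
Step 2: z-update.
Minimize 6*z^2 - 12*z + (2.0/2)*(-0.1406 - z - 1.3294)^2
FOC: (2*6 + 2.0)*z = 12 + 2.0*(-0.1406 - 1.3294)
z^{k+1} = 0.6471
Step 3: u-update.
u^{k+1} = -1.3294 - 0.1406 - 0.6471 = -2.1171
Step 4: Primal residual = |-0.1406 - 0.6471| = 0.7877


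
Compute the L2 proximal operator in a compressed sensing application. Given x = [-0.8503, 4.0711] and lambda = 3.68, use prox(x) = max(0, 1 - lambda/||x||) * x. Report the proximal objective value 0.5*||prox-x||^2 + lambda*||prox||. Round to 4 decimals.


Step 1: Compute ||x||.
||x|| = 4.159
Step 2: Compute scaling factor.
scale = max(0, 1 - 3.68/4.159) = 0.1152
Step 3: prox(x) = [-0.0979, 0.4688]
||prox(x)|| = 0.479
Step 4: Proximal objective.
0.5*||prox-x||^2 = 6.7712
lambda*||prox|| = 1.7627
Total = 8.5337


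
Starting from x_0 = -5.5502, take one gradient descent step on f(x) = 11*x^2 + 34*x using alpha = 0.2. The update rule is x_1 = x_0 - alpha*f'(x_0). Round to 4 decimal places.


We compute the gradient at x_0 and apply the update.
f'(x) = 22*x + 34
f'(-5.5502) = 22*-5.5502 + 34 = -88.1044
x_1 = -5.5502 - 0.2*-88.1044 = 12.0707


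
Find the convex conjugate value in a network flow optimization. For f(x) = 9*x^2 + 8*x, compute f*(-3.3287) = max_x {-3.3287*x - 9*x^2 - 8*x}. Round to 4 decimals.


f*(y) = sup_x {y*x - a*x^2 - b*x} = sup_x {(y-b)*x - a*x^2}
FOC: (y - b) - 2a*x = 0 => x* = (y - b)/(2a)
x* = (-3.3287 - 8)/(2*9) = -0.6294
f*(-3.3287) = (y-b)^2/(4a) = (-3.3287 - 8)^2/(4*9)
= 128.3394/36 = 3.565


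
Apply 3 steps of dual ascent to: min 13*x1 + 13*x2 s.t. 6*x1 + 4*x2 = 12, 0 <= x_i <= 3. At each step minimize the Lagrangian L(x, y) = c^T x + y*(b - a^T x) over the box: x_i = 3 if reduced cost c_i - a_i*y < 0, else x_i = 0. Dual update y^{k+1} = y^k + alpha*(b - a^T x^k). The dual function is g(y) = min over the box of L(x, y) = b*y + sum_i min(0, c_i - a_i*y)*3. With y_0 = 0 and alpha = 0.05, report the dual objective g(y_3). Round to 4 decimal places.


Dual ascent for LP: min 13*x1 + 13*x2, 6*x1 + 4*x2 = 12, 0 <= x_i <= 3
Step 1: y^k = 0.0, reduced costs: (13.0, 13.0)
  x^k = (0.0, 0.0), subgradient = b - a^T x = 12.0
  y^{k+1} = 0.0 + 0.05*12.0 = 0.6
Step 2: y^k = 0.6, reduced costs: (9.4, 10.6)
  x^k = (0.0, 0.0), subgradient = b - a^T x = 12.0
  y^{k+1} = 0.6 + 0.05*12.0 = 1.2
Step 3: y^k = 1.2, reduced costs: (5.8, 8.2)
  x^k = (0.0, 0.0), subgradient = b - a^T x = 12.0
  y^{k+1} = 1.2 + 0.05*12.0 = 1.8
Dual objective at y_3 = 1.8: reduced costs (2.2, 5.8), box minimizer x = (0.0, 0.0)
g(y_3) = b*y + (c1 - a1*y)*x1 + (c2 - a2*y)*x2 = 12*1.8 + 2.2*0.0 + 5.8*0.0 = 21.6 + 0.0 + 0.0 = 21.6


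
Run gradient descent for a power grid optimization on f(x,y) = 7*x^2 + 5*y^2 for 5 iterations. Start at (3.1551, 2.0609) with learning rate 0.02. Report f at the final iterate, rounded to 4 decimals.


Gradient descent on f(x,y) = 7*x^2 + 5*y^2.
Starting point: (3.1551, 2.0609), alpha = 0.02
Step 1: grad_x = 2*7*3.1551 = 44.1714, grad_y = 2*5*2.0609 = 20.609
  x_1 = 3.1551 - 0.02*44.1714 = 2.2717
  y_1 = 2.0609 - 0.02*20.609 = 1.6487
Step 2: grad_x = 2*7*2.2717 = 31.8034, grad_y = 2*5*1.6487 = 16.4872
  x_2 = 2.2717 - 0.02*31.8034 = 1.6356
  y_2 = 1.6487 - 0.02*16.4872 = 1.319
Step 3: grad_x = 2*7*1.6356 = 22.8985, grad_y = 2*5*1.319 = 13.1898
  x_3 = 1.6356 - 0.02*22.8985 = 1.1776
  y_3 = 1.319 - 0.02*13.1898 = 1.0552
Step 4: grad_x = 2*7*1.1776 = 16.4869, grad_y = 2*5*1.0552 = 10.5518
  x_4 = 1.1776 - 0.02*16.4869 = 0.8479
  y_4 = 1.0552 - 0.02*10.5518 = 0.8441
Step 5: grad_x = 2*7*0.8479 = 11.8706, grad_y = 2*5*0.8441 = 8.4414
  x_5 = 0.8479 - 0.02*11.8706 = 0.6105
  y_5 = 0.8441 - 0.02*8.4414 = 0.6753
f(0.6105, 0.6753) = 7*0.6105^2 + 5*0.6753^2 = 4.8891


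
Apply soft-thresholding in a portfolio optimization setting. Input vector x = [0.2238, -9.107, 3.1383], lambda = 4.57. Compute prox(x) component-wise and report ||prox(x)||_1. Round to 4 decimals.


Soft-thresholding with lambda = 4.57:
prox(0.2238) = sign(0.2238)*max(|0.2238| - 4.57, 0) = 0.0
prox(-9.107) = sign(-9.107)*max(|-9.107| - 4.57, 0) = -4.537
prox(3.1383) = sign(3.1383)*max(|3.1383| - 4.57, 0) = 0.0
prox(x) = [0.0, -4.537, 0.0]
||prox(x)||_1 = 0.0 + 4.537 + 0.0 = 4.537


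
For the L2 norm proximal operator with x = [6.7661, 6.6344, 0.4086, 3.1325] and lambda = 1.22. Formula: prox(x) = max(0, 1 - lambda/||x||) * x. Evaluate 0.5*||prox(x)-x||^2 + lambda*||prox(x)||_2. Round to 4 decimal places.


Step 1: Compute ||x||.
||x|| = 9.9887
Step 2: Compute scaling factor.
scale = max(0, 1 - 1.22/9.9887) = 0.8779
Step 3: prox(x) = [5.9397, 5.8241, 0.3587, 2.7499]
||prox(x)|| = 8.7687
Step 4: Proximal objective.
0.5*||prox-x||^2 = 0.7442
lambda*||prox|| = 10.6978
Total = 11.4421


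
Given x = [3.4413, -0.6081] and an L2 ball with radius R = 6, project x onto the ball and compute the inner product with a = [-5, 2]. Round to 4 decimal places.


Step 1: Compute ||x|| (intermediates to 6 decimals).
||x|| = sqrt(3.4413^2 + (-0.6081)^2) = 3.494615
Step 2: Project.
Since ||x|| <= R, proj = x (no scaling needed).
proj(x) = [3.4413, -0.6081]
Step 3: Dot product.
a^T * proj(x) = -5*3.4413 + 2*(-0.6081) = -18.4227


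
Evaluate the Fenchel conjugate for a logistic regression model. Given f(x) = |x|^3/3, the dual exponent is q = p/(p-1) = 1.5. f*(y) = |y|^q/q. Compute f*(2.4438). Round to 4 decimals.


The conjugate exponent q satisfies 1/p + 1/q = 1.
p = 3, so q = 3/(3 - 1) = 1.5
|y|^q = 2.4438^1.5 = 3.8203
f*(2.4438) = 3.8203 / 1.5 = 2.5469


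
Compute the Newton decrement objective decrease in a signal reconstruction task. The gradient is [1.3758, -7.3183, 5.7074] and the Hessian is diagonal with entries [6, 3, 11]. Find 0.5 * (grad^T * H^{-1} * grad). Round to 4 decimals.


Step 1: H is diagonal, so H^(-1) * g = [0.2293, -2.4394, 0.5189].
Step 2: g^T H^(-1) g = sum_i g_i^2 / H_ii
  = (1.3758)^2/6 + (-7.3183)^2/3 + (5.7074)^2/11
  = 0.3155 + 17.8525 + 2.9613 = 21.1293
Step 3: Objective decrease = 0.5 * g^T H^(-1) g = 10.5646


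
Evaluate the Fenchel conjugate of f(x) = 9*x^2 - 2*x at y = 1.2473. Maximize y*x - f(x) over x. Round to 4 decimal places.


f*(y) = sup_x {y*x - a*x^2 - b*x} = sup_x {(y-b)*x - a*x^2}
FOC: (y - b) - 2a*x = 0 => x* = (y - b)/(2a)
x* = (1.2473 + 2)/(2*9) = 0.1804
f*(1.2473) = (y-b)^2/(4a) = (1.2473 + 2)^2/(4*9)
= 10.545/36 = 0.2929


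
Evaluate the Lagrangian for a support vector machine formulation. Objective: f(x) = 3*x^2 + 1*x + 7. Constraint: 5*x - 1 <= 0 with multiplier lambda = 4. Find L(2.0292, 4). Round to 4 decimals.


Step 1: Evaluate f(x).
f(2.0292) = 3*2.0292^2 + 1*2.0292 + 7 = 21.3822
Step 2: Evaluate g(x).
g(2.0292) = 5*2.0292 - 1 = 9.146
Step 3: Compute Lagrangian.
L = 21.3822 + 4*9.146 = 57.9662


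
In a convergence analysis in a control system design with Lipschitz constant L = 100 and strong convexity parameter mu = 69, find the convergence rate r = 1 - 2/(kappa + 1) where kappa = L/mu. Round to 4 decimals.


Step 1: Compute the condition number.
kappa = L/mu = 100/69 = 1.4493
Step 2: Compute the convergence rate.
r = 1 - 2/(kappa + 1) = 1 - 2*mu/(L + mu) = (L - mu)/(L + mu) = 31/169 = 0.1834


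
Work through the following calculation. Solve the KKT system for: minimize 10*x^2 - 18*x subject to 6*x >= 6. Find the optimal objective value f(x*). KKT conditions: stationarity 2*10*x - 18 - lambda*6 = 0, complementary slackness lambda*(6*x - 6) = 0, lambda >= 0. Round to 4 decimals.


Step 1: Try lambda = 0 (constraint inactive).
x_unc = 18/(2*10) = 0.9
Check: 6*0.9 = 5.4 < 6 -- violated!
Step 2: Constraint must be active: 6*x = 6
x* = 6/6 = 1.0
lambda = (2*10*1.0 - 18)/6 = 0.3333
Step 3: Compute optimal value.
f(x*) = 10*1.0^2 - 18*1.0 = -8.0


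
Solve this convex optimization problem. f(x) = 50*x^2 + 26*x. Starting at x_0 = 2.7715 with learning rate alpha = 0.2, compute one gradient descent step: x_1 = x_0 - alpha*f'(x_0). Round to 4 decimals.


We compute the gradient at x_0 and apply the update.
f'(x) = 100*x + 26
f'(2.7715) = 100*2.7715 + 26 = 303.15
x_1 = 2.7715 - 0.2*303.15 = -57.8585


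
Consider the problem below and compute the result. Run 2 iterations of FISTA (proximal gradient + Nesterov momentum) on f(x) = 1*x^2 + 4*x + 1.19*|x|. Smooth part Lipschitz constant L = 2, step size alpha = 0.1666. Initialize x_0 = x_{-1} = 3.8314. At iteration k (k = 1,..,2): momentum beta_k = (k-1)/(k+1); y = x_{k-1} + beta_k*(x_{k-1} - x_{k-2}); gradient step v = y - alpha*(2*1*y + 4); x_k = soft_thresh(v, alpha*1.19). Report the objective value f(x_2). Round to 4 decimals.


FISTA on f(x) = 1*x^2 + 4*x + 1.19*|x|
L = 2, alpha = 0.1666
Iteration 1: beta = 0.0, y = 3.8314 + 0.0*(3.8314 - 3.8314) = 3.8314
  grad(y) = 11.6628, v = y - alpha*grad = 1.8884
  prox(v) = soft_thresh(1.8884, 0.1983) = 1.6901
Iteration 2: beta = 0.3333, y = 1.6901 + 0.3333*(1.6901 - 3.8314) = 0.9764
  grad(y) = 5.9527, v = y - alpha*grad = -0.0154
  prox(v) = soft_thresh(-0.0154, 0.1983) = 0.0
f(x_2) = 1*0.0^2 + 4*0.0 + 1.19*|0.0| = 0.0


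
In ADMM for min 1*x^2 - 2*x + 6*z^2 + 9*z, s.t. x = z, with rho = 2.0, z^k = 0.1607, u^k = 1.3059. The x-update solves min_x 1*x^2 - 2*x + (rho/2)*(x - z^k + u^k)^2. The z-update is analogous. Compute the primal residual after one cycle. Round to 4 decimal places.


ADMM iteration with rho = 2.0, z^k = 0.1607, u^k = 1.3059
Step 1: x-update.
Minimize 1*x^2 - 2*x + (2.0/2)*(x - 0.1607 + 1.3059)^2
FOC: (2*1 + 2.0)*x = 2 + 2.0*(0.1607 - 1.3059)
x^{k+1} = -0.0726
Step 2: z-update.
Minimize 6*z^2 + 9*z + (2.0/2)*(-0.0726 - z + 1.3059)^2
FOC: (2*6 + 2.0)*z = -9 + 2.0*(-0.0726 + 1.3059)
z^{k+1} = -0.4667
Step 3: u-update.
u^{k+1} = 1.3059 - 0.0726 + 0.4667 = 1.7
Step 4: Primal residual = |-0.0726 + 0.4667| = 0.3941


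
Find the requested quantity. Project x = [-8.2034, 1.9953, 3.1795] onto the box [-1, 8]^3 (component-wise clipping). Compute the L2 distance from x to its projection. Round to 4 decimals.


Project each component onto [-1, 8].
clip(-8.2034) = -1.0, clip(1.9953) = 1.9953, clip(3.1795) = 3.1795
Projection = [-1.0, 1.9953, 3.1795]
Squared diffs: [51.889, 0.0, 0.0]
Distance = sqrt(51.889) = 7.2034


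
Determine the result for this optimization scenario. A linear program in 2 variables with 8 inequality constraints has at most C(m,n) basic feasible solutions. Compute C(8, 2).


Each vertex corresponds to some choice of n active constraints out of m, so the number of vertices is at most C(m, n) = m! / (n!(m-n)!).
m = 8, n = 2
Numerator: 8 * 7
Denominator: 2! = 2
C(8, 2) = 28


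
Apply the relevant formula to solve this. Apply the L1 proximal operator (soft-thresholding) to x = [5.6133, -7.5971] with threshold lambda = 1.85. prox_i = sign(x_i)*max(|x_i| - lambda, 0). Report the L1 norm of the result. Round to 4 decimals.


Soft-thresholding with lambda = 1.85:
prox(5.6133) = sign(5.6133)*max(|5.6133| - 1.85, 0) = 3.7633
prox(-7.5971) = sign(-7.5971)*max(|-7.5971| - 1.85, 0) = -5.7471
prox(x) = [3.7633, -5.7471]
||prox(x)||_1 = 3.7633 + 5.7471 = 9.5104


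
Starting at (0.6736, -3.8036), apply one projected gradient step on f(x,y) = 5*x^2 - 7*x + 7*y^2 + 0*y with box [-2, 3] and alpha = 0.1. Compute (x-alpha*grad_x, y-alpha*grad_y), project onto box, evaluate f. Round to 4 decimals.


Step 1: Compute gradient at (0.6736, -3.8036).
grad_x = 2*5*0.6736 - 7 = -0.264
grad_y = 2*7*-3.8036 + 0 = -53.2504
Step 2: Gradient step.
x_raw = 0.6736 - 0.1*-0.264 = 0.7
y_raw = -3.8036 - 0.1*-53.2504 = 1.5214
Step 3: Project onto [-2, 3].
x_proj = clip(0.7) = 0.7
y_proj = clip(1.5214) = 1.5214
Step 4: Evaluate f.
f(0.7, 1.5214) = 13.7535


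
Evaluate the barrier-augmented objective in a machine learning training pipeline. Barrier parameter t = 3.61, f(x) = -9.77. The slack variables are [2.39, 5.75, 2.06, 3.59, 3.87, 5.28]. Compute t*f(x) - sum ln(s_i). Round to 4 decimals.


Step 1: Compute log-barrier.
ln values: [0.8713, 1.7492, 0.7227, 1.2782, 1.3533, 1.6639]
phi = -(0.8713 + 1.7492 + 0.7227 + 1.2782 + 1.3533 + 1.6639) = -7.6385
Step 2: Compute augmented objective.
t*f(x) = 3.61*-9.77 = -35.2697
Total = -35.2697 - 7.6385 = -42.9082


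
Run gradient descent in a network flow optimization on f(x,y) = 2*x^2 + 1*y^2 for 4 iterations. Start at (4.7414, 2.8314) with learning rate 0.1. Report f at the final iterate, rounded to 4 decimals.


Gradient descent on f(x,y) = 2*x^2 + 1*y^2.
Starting point: (4.7414, 2.8314), alpha = 0.1
Step 1: grad_x = 2*2*4.7414 = 18.9656, grad_y = 2*1*2.8314 = 5.6628
  x_1 = 4.7414 - 0.1*18.9656 = 2.8448
  y_1 = 2.8314 - 0.1*5.6628 = 2.2651
Step 2: grad_x = 2*2*2.8448 = 11.3794, grad_y = 2*1*2.2651 = 4.5302
  x_2 = 2.8448 - 0.1*11.3794 = 1.7069
  y_2 = 2.2651 - 0.1*4.5302 = 1.8121
Step 3: grad_x = 2*2*1.7069 = 6.8276, grad_y = 2*1*1.8121 = 3.6242
  x_3 = 1.7069 - 0.1*6.8276 = 1.0241
  y_3 = 1.8121 - 0.1*3.6242 = 1.4497
Step 4: grad_x = 2*2*1.0241 = 4.0966, grad_y = 2*1*1.4497 = 2.8994
  x_4 = 1.0241 - 0.1*4.0966 = 0.6145
  y_4 = 1.4497 - 0.1*2.8994 = 1.1597
f(0.6145, 1.1597) = 2*0.6145^2 + 1*1.1597^2 = 2.1002


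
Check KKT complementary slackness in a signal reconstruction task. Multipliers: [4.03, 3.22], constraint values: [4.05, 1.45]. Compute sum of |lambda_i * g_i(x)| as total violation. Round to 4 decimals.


KKT complementary slackness check:
lambda_1 * g_1 = 4.03 * 4.05 = 16.3215
lambda_2 * g_2 = 3.22 * 1.45 = 4.669
Total violation = 16.3215 + 4.669 = 20.9905


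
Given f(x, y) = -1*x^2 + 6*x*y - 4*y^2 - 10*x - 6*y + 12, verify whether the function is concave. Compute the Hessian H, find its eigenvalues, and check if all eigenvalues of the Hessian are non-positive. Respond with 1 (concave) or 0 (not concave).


The Hessian of f(x,y) = -1*x^2 + 6*x*y - 4*y^2 - 10*x - 6*y + 12 is:
H = [[-2, 6], [6, -8]]
Trace = -2 - 8 = -10
Determinant = -2*-8 - (6)^2 = -20
Discriminant = (-10)^2 - 4*-20 = 180.0
Eigenvalues: lambda_1 = -11.7082, lambda_2 = 1.7082
The function is not concave.

0


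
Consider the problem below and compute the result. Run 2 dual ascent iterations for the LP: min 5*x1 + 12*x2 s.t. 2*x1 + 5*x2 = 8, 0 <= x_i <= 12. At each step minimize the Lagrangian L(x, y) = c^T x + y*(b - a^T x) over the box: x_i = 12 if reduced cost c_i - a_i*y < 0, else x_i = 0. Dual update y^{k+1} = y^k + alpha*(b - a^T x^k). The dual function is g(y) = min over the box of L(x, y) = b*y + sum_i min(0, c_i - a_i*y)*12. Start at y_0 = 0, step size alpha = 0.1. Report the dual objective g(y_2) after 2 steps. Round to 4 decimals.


Dual ascent for LP: min 5*x1 + 12*x2, 2*x1 + 5*x2 = 8, 0 <= x_i <= 12
Step 1: y^k = 0.0, reduced costs: (5.0, 12.0)
  x^k = (0.0, 0.0), subgradient = b - a^T x = 8.0
  y^{k+1} = 0.0 + 0.1*8.0 = 0.8
Step 2: y^k = 0.8, reduced costs: (3.4, 8.0)
  x^k = (0.0, 0.0), subgradient = b - a^T x = 8.0
  y^{k+1} = 0.8 + 0.1*8.0 = 1.6
Dual objective at y_2 = 1.6: reduced costs (1.8, 4.0), box minimizer x = (0.0, 0.0)
g(y_2) = b*y + (c1 - a1*y)*x1 + (c2 - a2*y)*x2 = 8*1.6 + 1.8*0.0 + 4.0*0.0 = 12.8 + 0.0 + 0.0 = 12.8


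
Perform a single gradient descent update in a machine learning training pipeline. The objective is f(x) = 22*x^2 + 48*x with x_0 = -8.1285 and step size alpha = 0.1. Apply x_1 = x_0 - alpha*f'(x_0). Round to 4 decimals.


We compute the gradient at x_0 and apply the update.
f'(x) = 44*x + 48
f'(-8.1285) = 44*-8.1285 + 48 = -309.654
x_1 = -8.1285 - 0.1*-309.654 = 22.8369


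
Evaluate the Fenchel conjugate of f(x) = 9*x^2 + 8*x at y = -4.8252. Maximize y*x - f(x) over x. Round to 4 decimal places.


f*(y) = sup_x {y*x - a*x^2 - b*x} = sup_x {(y-b)*x - a*x^2}
FOC: (y - b) - 2a*x = 0 => x* = (y - b)/(2a)
x* = (-4.8252 - 8)/(2*9) = -0.7125
f*(-4.8252) = (y-b)^2/(4a) = (-4.8252 - 8)^2/(4*9)
= 164.4858/36 = 4.569


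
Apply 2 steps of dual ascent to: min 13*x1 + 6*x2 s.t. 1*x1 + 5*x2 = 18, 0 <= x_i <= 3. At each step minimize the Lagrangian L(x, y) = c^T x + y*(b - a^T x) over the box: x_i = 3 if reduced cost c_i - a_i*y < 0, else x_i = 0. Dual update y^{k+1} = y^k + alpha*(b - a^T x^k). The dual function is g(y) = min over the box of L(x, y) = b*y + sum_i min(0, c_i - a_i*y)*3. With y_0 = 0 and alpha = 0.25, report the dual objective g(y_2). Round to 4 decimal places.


Dual ascent for LP: min 13*x1 + 6*x2, 1*x1 + 5*x2 = 18, 0 <= x_i <= 3
Step 1: y^k = 0.0, reduced costs: (13.0, 6.0)
  x^k = (0.0, 0.0), subgradient = b - a^T x = 18.0
  y^{k+1} = 0.0 + 0.25*18.0 = 4.5
Step 2: y^k = 4.5, reduced costs: (8.5, -16.5)
  x^k = (0.0, 3.0), subgradient = b - a^T x = 3.0
  y^{k+1} = 4.5 + 0.25*3.0 = 5.25
Dual objective at y_2 = 5.25: reduced costs (7.75, -20.25), box minimizer x = (0.0, 3.0)
g(y_2) = b*y + (c1 - a1*y)*x1 + (c2 - a2*y)*x2 = 18*5.25 + 7.75*0.0 + (-20.25)*3.0 = 94.5 + 0.0 - 60.75 = 33.75
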